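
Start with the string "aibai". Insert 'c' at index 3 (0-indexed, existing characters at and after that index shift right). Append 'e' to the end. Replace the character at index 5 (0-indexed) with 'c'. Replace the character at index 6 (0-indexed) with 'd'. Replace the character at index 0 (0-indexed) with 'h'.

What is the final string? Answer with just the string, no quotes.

Applying each edit step by step:
Start: "aibai"
Op 1 (insert 'c' at idx 3): "aibai" -> "aibcai"
Op 2 (append 'e'): "aibcai" -> "aibcaie"
Op 3 (replace idx 5: 'i' -> 'c'): "aibcaie" -> "aibcace"
Op 4 (replace idx 6: 'e' -> 'd'): "aibcace" -> "aibcacd"
Op 5 (replace idx 0: 'a' -> 'h'): "aibcacd" -> "hibcacd"

Answer: hibcacd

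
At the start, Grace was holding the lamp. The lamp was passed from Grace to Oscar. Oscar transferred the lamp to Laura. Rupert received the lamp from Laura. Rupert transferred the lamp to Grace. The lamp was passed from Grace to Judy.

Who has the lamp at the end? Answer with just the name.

Tracking the lamp through each event:
Start: Grace has the lamp.
After event 1: Oscar has the lamp.
After event 2: Laura has the lamp.
After event 3: Rupert has the lamp.
After event 4: Grace has the lamp.
After event 5: Judy has the lamp.

Answer: Judy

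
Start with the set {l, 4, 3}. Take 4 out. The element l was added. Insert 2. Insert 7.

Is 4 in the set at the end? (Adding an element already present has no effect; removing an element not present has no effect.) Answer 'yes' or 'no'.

Tracking the set through each operation:
Start: {3, 4, l}
Event 1 (remove 4): removed. Set: {3, l}
Event 2 (add l): already present, no change. Set: {3, l}
Event 3 (add 2): added. Set: {2, 3, l}
Event 4 (add 7): added. Set: {2, 3, 7, l}

Final set: {2, 3, 7, l} (size 4)
4 is NOT in the final set.

Answer: no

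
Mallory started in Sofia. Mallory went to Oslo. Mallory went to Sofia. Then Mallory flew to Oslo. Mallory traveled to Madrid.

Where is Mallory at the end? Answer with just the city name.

Tracking Mallory's location:
Start: Mallory is in Sofia.
After move 1: Sofia -> Oslo. Mallory is in Oslo.
After move 2: Oslo -> Sofia. Mallory is in Sofia.
After move 3: Sofia -> Oslo. Mallory is in Oslo.
After move 4: Oslo -> Madrid. Mallory is in Madrid.

Answer: Madrid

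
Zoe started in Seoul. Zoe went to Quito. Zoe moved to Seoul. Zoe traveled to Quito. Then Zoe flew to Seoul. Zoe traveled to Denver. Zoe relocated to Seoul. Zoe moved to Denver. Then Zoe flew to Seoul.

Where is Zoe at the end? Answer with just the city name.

Answer: Seoul

Derivation:
Tracking Zoe's location:
Start: Zoe is in Seoul.
After move 1: Seoul -> Quito. Zoe is in Quito.
After move 2: Quito -> Seoul. Zoe is in Seoul.
After move 3: Seoul -> Quito. Zoe is in Quito.
After move 4: Quito -> Seoul. Zoe is in Seoul.
After move 5: Seoul -> Denver. Zoe is in Denver.
After move 6: Denver -> Seoul. Zoe is in Seoul.
After move 7: Seoul -> Denver. Zoe is in Denver.
After move 8: Denver -> Seoul. Zoe is in Seoul.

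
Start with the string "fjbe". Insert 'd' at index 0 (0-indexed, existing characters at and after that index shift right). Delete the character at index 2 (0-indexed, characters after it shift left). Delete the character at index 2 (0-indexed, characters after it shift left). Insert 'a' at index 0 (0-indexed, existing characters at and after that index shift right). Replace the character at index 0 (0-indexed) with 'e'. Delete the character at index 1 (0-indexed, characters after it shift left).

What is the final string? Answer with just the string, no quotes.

Answer: efe

Derivation:
Applying each edit step by step:
Start: "fjbe"
Op 1 (insert 'd' at idx 0): "fjbe" -> "dfjbe"
Op 2 (delete idx 2 = 'j'): "dfjbe" -> "dfbe"
Op 3 (delete idx 2 = 'b'): "dfbe" -> "dfe"
Op 4 (insert 'a' at idx 0): "dfe" -> "adfe"
Op 5 (replace idx 0: 'a' -> 'e'): "adfe" -> "edfe"
Op 6 (delete idx 1 = 'd'): "edfe" -> "efe"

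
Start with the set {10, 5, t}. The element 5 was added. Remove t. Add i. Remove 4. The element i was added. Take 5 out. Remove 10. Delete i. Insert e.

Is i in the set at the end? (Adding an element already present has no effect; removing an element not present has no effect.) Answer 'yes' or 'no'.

Tracking the set through each operation:
Start: {10, 5, t}
Event 1 (add 5): already present, no change. Set: {10, 5, t}
Event 2 (remove t): removed. Set: {10, 5}
Event 3 (add i): added. Set: {10, 5, i}
Event 4 (remove 4): not present, no change. Set: {10, 5, i}
Event 5 (add i): already present, no change. Set: {10, 5, i}
Event 6 (remove 5): removed. Set: {10, i}
Event 7 (remove 10): removed. Set: {i}
Event 8 (remove i): removed. Set: {}
Event 9 (add e): added. Set: {e}

Final set: {e} (size 1)
i is NOT in the final set.

Answer: no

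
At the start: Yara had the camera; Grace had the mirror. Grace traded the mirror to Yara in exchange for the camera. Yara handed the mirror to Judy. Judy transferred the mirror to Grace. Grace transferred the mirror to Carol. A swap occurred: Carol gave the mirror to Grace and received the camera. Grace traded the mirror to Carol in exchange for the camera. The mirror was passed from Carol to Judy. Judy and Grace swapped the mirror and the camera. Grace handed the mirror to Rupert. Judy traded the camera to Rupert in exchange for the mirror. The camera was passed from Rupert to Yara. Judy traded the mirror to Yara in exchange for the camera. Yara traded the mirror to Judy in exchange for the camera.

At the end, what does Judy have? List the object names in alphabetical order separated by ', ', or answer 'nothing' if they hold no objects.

Answer: mirror

Derivation:
Tracking all object holders:
Start: camera:Yara, mirror:Grace
Event 1 (swap mirror<->camera: now mirror:Yara, camera:Grace). State: camera:Grace, mirror:Yara
Event 2 (give mirror: Yara -> Judy). State: camera:Grace, mirror:Judy
Event 3 (give mirror: Judy -> Grace). State: camera:Grace, mirror:Grace
Event 4 (give mirror: Grace -> Carol). State: camera:Grace, mirror:Carol
Event 5 (swap mirror<->camera: now mirror:Grace, camera:Carol). State: camera:Carol, mirror:Grace
Event 6 (swap mirror<->camera: now mirror:Carol, camera:Grace). State: camera:Grace, mirror:Carol
Event 7 (give mirror: Carol -> Judy). State: camera:Grace, mirror:Judy
Event 8 (swap mirror<->camera: now mirror:Grace, camera:Judy). State: camera:Judy, mirror:Grace
Event 9 (give mirror: Grace -> Rupert). State: camera:Judy, mirror:Rupert
Event 10 (swap camera<->mirror: now camera:Rupert, mirror:Judy). State: camera:Rupert, mirror:Judy
Event 11 (give camera: Rupert -> Yara). State: camera:Yara, mirror:Judy
Event 12 (swap mirror<->camera: now mirror:Yara, camera:Judy). State: camera:Judy, mirror:Yara
Event 13 (swap mirror<->camera: now mirror:Judy, camera:Yara). State: camera:Yara, mirror:Judy

Final state: camera:Yara, mirror:Judy
Judy holds: mirror.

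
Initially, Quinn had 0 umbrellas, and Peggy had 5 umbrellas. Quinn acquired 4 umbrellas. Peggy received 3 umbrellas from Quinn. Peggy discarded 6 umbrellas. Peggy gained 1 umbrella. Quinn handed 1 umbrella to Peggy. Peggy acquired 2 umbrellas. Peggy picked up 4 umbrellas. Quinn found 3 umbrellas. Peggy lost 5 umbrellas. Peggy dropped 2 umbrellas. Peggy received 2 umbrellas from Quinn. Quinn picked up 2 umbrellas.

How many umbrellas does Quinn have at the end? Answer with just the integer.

Tracking counts step by step:
Start: Quinn=0, Peggy=5
Event 1 (Quinn +4): Quinn: 0 -> 4. State: Quinn=4, Peggy=5
Event 2 (Quinn -> Peggy, 3): Quinn: 4 -> 1, Peggy: 5 -> 8. State: Quinn=1, Peggy=8
Event 3 (Peggy -6): Peggy: 8 -> 2. State: Quinn=1, Peggy=2
Event 4 (Peggy +1): Peggy: 2 -> 3. State: Quinn=1, Peggy=3
Event 5 (Quinn -> Peggy, 1): Quinn: 1 -> 0, Peggy: 3 -> 4. State: Quinn=0, Peggy=4
Event 6 (Peggy +2): Peggy: 4 -> 6. State: Quinn=0, Peggy=6
Event 7 (Peggy +4): Peggy: 6 -> 10. State: Quinn=0, Peggy=10
Event 8 (Quinn +3): Quinn: 0 -> 3. State: Quinn=3, Peggy=10
Event 9 (Peggy -5): Peggy: 10 -> 5. State: Quinn=3, Peggy=5
Event 10 (Peggy -2): Peggy: 5 -> 3. State: Quinn=3, Peggy=3
Event 11 (Quinn -> Peggy, 2): Quinn: 3 -> 1, Peggy: 3 -> 5. State: Quinn=1, Peggy=5
Event 12 (Quinn +2): Quinn: 1 -> 3. State: Quinn=3, Peggy=5

Quinn's final count: 3

Answer: 3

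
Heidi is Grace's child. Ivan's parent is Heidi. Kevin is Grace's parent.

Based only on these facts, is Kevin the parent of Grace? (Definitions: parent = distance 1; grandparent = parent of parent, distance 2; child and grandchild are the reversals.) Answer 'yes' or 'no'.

Answer: yes

Derivation:
Reconstructing the parent chain from the given facts:
  Kevin -> Grace -> Heidi -> Ivan
(each arrow means 'parent of the next')
Positions in the chain (0 = top):
  position of Kevin: 0
  position of Grace: 1
  position of Heidi: 2
  position of Ivan: 3

Kevin is at position 0, Grace is at position 1; signed distance (j - i) = 1.
'parent' requires j - i = 1. Actual distance is 1, so the relation HOLDS.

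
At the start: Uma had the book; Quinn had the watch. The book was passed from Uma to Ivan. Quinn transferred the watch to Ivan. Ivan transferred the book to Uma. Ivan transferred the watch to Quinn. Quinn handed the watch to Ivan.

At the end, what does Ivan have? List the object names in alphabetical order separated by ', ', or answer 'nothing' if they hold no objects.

Tracking all object holders:
Start: book:Uma, watch:Quinn
Event 1 (give book: Uma -> Ivan). State: book:Ivan, watch:Quinn
Event 2 (give watch: Quinn -> Ivan). State: book:Ivan, watch:Ivan
Event 3 (give book: Ivan -> Uma). State: book:Uma, watch:Ivan
Event 4 (give watch: Ivan -> Quinn). State: book:Uma, watch:Quinn
Event 5 (give watch: Quinn -> Ivan). State: book:Uma, watch:Ivan

Final state: book:Uma, watch:Ivan
Ivan holds: watch.

Answer: watch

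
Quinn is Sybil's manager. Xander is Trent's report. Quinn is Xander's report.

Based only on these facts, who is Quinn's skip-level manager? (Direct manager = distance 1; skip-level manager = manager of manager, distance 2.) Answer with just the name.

Answer: Trent

Derivation:
Reconstructing the manager chain from the given facts:
  Trent -> Xander -> Quinn -> Sybil
(each arrow means 'manager of the next')
Positions in the chain (0 = top):
  position of Trent: 0
  position of Xander: 1
  position of Quinn: 2
  position of Sybil: 3

Quinn is at position 2; the skip-level manager is 2 steps up the chain, i.e. position 0: Trent.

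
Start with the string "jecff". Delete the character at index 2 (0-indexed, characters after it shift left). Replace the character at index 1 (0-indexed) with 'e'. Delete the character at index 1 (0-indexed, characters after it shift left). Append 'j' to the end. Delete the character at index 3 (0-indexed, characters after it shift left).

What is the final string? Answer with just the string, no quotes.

Answer: jff

Derivation:
Applying each edit step by step:
Start: "jecff"
Op 1 (delete idx 2 = 'c'): "jecff" -> "jeff"
Op 2 (replace idx 1: 'e' -> 'e'): "jeff" -> "jeff"
Op 3 (delete idx 1 = 'e'): "jeff" -> "jff"
Op 4 (append 'j'): "jff" -> "jffj"
Op 5 (delete idx 3 = 'j'): "jffj" -> "jff"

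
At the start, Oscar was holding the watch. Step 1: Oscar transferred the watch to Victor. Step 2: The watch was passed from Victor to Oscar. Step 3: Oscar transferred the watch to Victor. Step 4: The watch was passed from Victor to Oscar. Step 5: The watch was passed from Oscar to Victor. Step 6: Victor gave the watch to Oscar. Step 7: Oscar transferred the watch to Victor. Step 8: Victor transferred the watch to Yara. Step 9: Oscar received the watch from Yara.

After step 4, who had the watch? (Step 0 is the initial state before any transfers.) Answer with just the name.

Tracking the watch holder through step 4:
After step 0 (start): Oscar
After step 1: Victor
After step 2: Oscar
After step 3: Victor
After step 4: Oscar

At step 4, the holder is Oscar.

Answer: Oscar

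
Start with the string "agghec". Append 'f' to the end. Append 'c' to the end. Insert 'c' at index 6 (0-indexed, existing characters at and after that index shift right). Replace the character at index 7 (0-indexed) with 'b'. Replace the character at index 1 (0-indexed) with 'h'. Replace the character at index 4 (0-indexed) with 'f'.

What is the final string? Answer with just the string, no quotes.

Answer: ahghfccbc

Derivation:
Applying each edit step by step:
Start: "agghec"
Op 1 (append 'f'): "agghec" -> "agghecf"
Op 2 (append 'c'): "agghecf" -> "agghecfc"
Op 3 (insert 'c' at idx 6): "agghecfc" -> "aggheccfc"
Op 4 (replace idx 7: 'f' -> 'b'): "aggheccfc" -> "aggheccbc"
Op 5 (replace idx 1: 'g' -> 'h'): "aggheccbc" -> "ahgheccbc"
Op 6 (replace idx 4: 'e' -> 'f'): "ahgheccbc" -> "ahghfccbc"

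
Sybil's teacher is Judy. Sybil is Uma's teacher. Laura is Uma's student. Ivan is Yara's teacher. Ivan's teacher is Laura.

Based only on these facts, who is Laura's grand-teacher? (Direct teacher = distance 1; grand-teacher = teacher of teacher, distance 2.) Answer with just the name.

Reconstructing the teacher chain from the given facts:
  Judy -> Sybil -> Uma -> Laura -> Ivan -> Yara
(each arrow means 'teacher of the next')
Positions in the chain (0 = top):
  position of Judy: 0
  position of Sybil: 1
  position of Uma: 2
  position of Laura: 3
  position of Ivan: 4
  position of Yara: 5

Laura is at position 3; the grand-teacher is 2 steps up the chain, i.e. position 1: Sybil.

Answer: Sybil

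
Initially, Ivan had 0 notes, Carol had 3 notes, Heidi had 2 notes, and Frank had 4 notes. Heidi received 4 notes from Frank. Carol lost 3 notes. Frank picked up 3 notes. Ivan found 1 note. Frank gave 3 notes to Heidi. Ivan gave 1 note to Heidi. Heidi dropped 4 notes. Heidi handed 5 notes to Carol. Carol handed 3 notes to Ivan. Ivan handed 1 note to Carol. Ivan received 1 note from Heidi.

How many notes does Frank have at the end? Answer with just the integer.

Answer: 0

Derivation:
Tracking counts step by step:
Start: Ivan=0, Carol=3, Heidi=2, Frank=4
Event 1 (Frank -> Heidi, 4): Frank: 4 -> 0, Heidi: 2 -> 6. State: Ivan=0, Carol=3, Heidi=6, Frank=0
Event 2 (Carol -3): Carol: 3 -> 0. State: Ivan=0, Carol=0, Heidi=6, Frank=0
Event 3 (Frank +3): Frank: 0 -> 3. State: Ivan=0, Carol=0, Heidi=6, Frank=3
Event 4 (Ivan +1): Ivan: 0 -> 1. State: Ivan=1, Carol=0, Heidi=6, Frank=3
Event 5 (Frank -> Heidi, 3): Frank: 3 -> 0, Heidi: 6 -> 9. State: Ivan=1, Carol=0, Heidi=9, Frank=0
Event 6 (Ivan -> Heidi, 1): Ivan: 1 -> 0, Heidi: 9 -> 10. State: Ivan=0, Carol=0, Heidi=10, Frank=0
Event 7 (Heidi -4): Heidi: 10 -> 6. State: Ivan=0, Carol=0, Heidi=6, Frank=0
Event 8 (Heidi -> Carol, 5): Heidi: 6 -> 1, Carol: 0 -> 5. State: Ivan=0, Carol=5, Heidi=1, Frank=0
Event 9 (Carol -> Ivan, 3): Carol: 5 -> 2, Ivan: 0 -> 3. State: Ivan=3, Carol=2, Heidi=1, Frank=0
Event 10 (Ivan -> Carol, 1): Ivan: 3 -> 2, Carol: 2 -> 3. State: Ivan=2, Carol=3, Heidi=1, Frank=0
Event 11 (Heidi -> Ivan, 1): Heidi: 1 -> 0, Ivan: 2 -> 3. State: Ivan=3, Carol=3, Heidi=0, Frank=0

Frank's final count: 0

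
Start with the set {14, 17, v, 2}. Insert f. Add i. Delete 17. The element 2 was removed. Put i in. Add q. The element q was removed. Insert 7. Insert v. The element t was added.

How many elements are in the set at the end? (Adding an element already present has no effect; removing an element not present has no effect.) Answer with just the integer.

Tracking the set through each operation:
Start: {14, 17, 2, v}
Event 1 (add f): added. Set: {14, 17, 2, f, v}
Event 2 (add i): added. Set: {14, 17, 2, f, i, v}
Event 3 (remove 17): removed. Set: {14, 2, f, i, v}
Event 4 (remove 2): removed. Set: {14, f, i, v}
Event 5 (add i): already present, no change. Set: {14, f, i, v}
Event 6 (add q): added. Set: {14, f, i, q, v}
Event 7 (remove q): removed. Set: {14, f, i, v}
Event 8 (add 7): added. Set: {14, 7, f, i, v}
Event 9 (add v): already present, no change. Set: {14, 7, f, i, v}
Event 10 (add t): added. Set: {14, 7, f, i, t, v}

Final set: {14, 7, f, i, t, v} (size 6)

Answer: 6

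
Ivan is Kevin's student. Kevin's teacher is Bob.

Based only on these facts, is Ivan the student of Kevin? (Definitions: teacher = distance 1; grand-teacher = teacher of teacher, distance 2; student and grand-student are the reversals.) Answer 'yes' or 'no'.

Reconstructing the teacher chain from the given facts:
  Bob -> Kevin -> Ivan
(each arrow means 'teacher of the next')
Positions in the chain (0 = top):
  position of Bob: 0
  position of Kevin: 1
  position of Ivan: 2

Ivan is at position 2, Kevin is at position 1; signed distance (j - i) = -1.
'student' requires j - i = -1. Actual distance is -1, so the relation HOLDS.

Answer: yes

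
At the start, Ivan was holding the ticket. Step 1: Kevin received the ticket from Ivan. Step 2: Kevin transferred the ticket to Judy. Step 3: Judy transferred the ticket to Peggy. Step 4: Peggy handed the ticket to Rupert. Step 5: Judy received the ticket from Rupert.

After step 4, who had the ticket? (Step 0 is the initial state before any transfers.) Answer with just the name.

Tracking the ticket holder through step 4:
After step 0 (start): Ivan
After step 1: Kevin
After step 2: Judy
After step 3: Peggy
After step 4: Rupert

At step 4, the holder is Rupert.

Answer: Rupert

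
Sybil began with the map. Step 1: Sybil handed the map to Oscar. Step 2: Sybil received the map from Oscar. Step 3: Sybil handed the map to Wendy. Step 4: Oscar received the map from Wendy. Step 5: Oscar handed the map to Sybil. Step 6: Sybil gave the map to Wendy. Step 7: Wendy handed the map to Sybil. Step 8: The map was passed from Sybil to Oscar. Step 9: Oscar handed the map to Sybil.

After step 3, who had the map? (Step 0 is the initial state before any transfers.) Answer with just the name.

Answer: Wendy

Derivation:
Tracking the map holder through step 3:
After step 0 (start): Sybil
After step 1: Oscar
After step 2: Sybil
After step 3: Wendy

At step 3, the holder is Wendy.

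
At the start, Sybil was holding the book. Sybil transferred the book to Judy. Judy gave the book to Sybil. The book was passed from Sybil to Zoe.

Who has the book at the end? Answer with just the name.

Tracking the book through each event:
Start: Sybil has the book.
After event 1: Judy has the book.
After event 2: Sybil has the book.
After event 3: Zoe has the book.

Answer: Zoe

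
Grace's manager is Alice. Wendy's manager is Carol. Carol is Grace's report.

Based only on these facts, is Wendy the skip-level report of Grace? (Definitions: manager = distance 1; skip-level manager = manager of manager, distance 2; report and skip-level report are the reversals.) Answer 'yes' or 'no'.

Answer: yes

Derivation:
Reconstructing the manager chain from the given facts:
  Alice -> Grace -> Carol -> Wendy
(each arrow means 'manager of the next')
Positions in the chain (0 = top):
  position of Alice: 0
  position of Grace: 1
  position of Carol: 2
  position of Wendy: 3

Wendy is at position 3, Grace is at position 1; signed distance (j - i) = -2.
'skip-level report' requires j - i = -2. Actual distance is -2, so the relation HOLDS.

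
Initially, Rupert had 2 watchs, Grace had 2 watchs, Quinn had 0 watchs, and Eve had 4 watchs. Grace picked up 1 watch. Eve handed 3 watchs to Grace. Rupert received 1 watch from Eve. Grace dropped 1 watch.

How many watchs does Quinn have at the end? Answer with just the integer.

Answer: 0

Derivation:
Tracking counts step by step:
Start: Rupert=2, Grace=2, Quinn=0, Eve=4
Event 1 (Grace +1): Grace: 2 -> 3. State: Rupert=2, Grace=3, Quinn=0, Eve=4
Event 2 (Eve -> Grace, 3): Eve: 4 -> 1, Grace: 3 -> 6. State: Rupert=2, Grace=6, Quinn=0, Eve=1
Event 3 (Eve -> Rupert, 1): Eve: 1 -> 0, Rupert: 2 -> 3. State: Rupert=3, Grace=6, Quinn=0, Eve=0
Event 4 (Grace -1): Grace: 6 -> 5. State: Rupert=3, Grace=5, Quinn=0, Eve=0

Quinn's final count: 0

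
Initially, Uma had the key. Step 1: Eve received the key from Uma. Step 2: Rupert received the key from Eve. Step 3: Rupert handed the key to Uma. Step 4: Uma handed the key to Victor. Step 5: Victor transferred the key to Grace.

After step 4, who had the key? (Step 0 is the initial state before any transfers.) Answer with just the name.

Answer: Victor

Derivation:
Tracking the key holder through step 4:
After step 0 (start): Uma
After step 1: Eve
After step 2: Rupert
After step 3: Uma
After step 4: Victor

At step 4, the holder is Victor.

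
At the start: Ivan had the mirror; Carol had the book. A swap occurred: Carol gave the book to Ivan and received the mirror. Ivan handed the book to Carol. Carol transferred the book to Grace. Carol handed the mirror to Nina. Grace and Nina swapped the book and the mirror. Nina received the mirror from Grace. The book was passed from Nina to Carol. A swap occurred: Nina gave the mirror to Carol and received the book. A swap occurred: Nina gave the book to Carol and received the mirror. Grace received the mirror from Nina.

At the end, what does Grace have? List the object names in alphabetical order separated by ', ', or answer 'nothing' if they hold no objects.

Tracking all object holders:
Start: mirror:Ivan, book:Carol
Event 1 (swap book<->mirror: now book:Ivan, mirror:Carol). State: mirror:Carol, book:Ivan
Event 2 (give book: Ivan -> Carol). State: mirror:Carol, book:Carol
Event 3 (give book: Carol -> Grace). State: mirror:Carol, book:Grace
Event 4 (give mirror: Carol -> Nina). State: mirror:Nina, book:Grace
Event 5 (swap book<->mirror: now book:Nina, mirror:Grace). State: mirror:Grace, book:Nina
Event 6 (give mirror: Grace -> Nina). State: mirror:Nina, book:Nina
Event 7 (give book: Nina -> Carol). State: mirror:Nina, book:Carol
Event 8 (swap mirror<->book: now mirror:Carol, book:Nina). State: mirror:Carol, book:Nina
Event 9 (swap book<->mirror: now book:Carol, mirror:Nina). State: mirror:Nina, book:Carol
Event 10 (give mirror: Nina -> Grace). State: mirror:Grace, book:Carol

Final state: mirror:Grace, book:Carol
Grace holds: mirror.

Answer: mirror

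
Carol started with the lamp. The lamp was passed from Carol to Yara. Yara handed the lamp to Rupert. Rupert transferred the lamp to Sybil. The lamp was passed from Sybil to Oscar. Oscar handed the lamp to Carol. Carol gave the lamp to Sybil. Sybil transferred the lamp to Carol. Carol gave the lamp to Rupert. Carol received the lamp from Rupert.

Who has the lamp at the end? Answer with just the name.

Answer: Carol

Derivation:
Tracking the lamp through each event:
Start: Carol has the lamp.
After event 1: Yara has the lamp.
After event 2: Rupert has the lamp.
After event 3: Sybil has the lamp.
After event 4: Oscar has the lamp.
After event 5: Carol has the lamp.
After event 6: Sybil has the lamp.
After event 7: Carol has the lamp.
After event 8: Rupert has the lamp.
After event 9: Carol has the lamp.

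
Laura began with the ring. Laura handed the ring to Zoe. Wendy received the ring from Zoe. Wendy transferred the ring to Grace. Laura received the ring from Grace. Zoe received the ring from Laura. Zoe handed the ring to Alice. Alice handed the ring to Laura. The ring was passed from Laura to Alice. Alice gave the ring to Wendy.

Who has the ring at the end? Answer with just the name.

Answer: Wendy

Derivation:
Tracking the ring through each event:
Start: Laura has the ring.
After event 1: Zoe has the ring.
After event 2: Wendy has the ring.
After event 3: Grace has the ring.
After event 4: Laura has the ring.
After event 5: Zoe has the ring.
After event 6: Alice has the ring.
After event 7: Laura has the ring.
After event 8: Alice has the ring.
After event 9: Wendy has the ring.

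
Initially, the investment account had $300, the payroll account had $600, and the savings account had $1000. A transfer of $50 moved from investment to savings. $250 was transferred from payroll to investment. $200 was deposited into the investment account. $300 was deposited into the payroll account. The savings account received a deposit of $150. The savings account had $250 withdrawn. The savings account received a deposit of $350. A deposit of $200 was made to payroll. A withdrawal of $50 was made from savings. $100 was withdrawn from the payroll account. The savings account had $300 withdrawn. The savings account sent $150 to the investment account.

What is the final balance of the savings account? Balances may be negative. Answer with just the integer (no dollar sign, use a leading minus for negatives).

Tracking account balances step by step:
Start: investment=300, payroll=600, savings=1000
Event 1 (transfer 50 investment -> savings): investment: 300 - 50 = 250, savings: 1000 + 50 = 1050. Balances: investment=250, payroll=600, savings=1050
Event 2 (transfer 250 payroll -> investment): payroll: 600 - 250 = 350, investment: 250 + 250 = 500. Balances: investment=500, payroll=350, savings=1050
Event 3 (deposit 200 to investment): investment: 500 + 200 = 700. Balances: investment=700, payroll=350, savings=1050
Event 4 (deposit 300 to payroll): payroll: 350 + 300 = 650. Balances: investment=700, payroll=650, savings=1050
Event 5 (deposit 150 to savings): savings: 1050 + 150 = 1200. Balances: investment=700, payroll=650, savings=1200
Event 6 (withdraw 250 from savings): savings: 1200 - 250 = 950. Balances: investment=700, payroll=650, savings=950
Event 7 (deposit 350 to savings): savings: 950 + 350 = 1300. Balances: investment=700, payroll=650, savings=1300
Event 8 (deposit 200 to payroll): payroll: 650 + 200 = 850. Balances: investment=700, payroll=850, savings=1300
Event 9 (withdraw 50 from savings): savings: 1300 - 50 = 1250. Balances: investment=700, payroll=850, savings=1250
Event 10 (withdraw 100 from payroll): payroll: 850 - 100 = 750. Balances: investment=700, payroll=750, savings=1250
Event 11 (withdraw 300 from savings): savings: 1250 - 300 = 950. Balances: investment=700, payroll=750, savings=950
Event 12 (transfer 150 savings -> investment): savings: 950 - 150 = 800, investment: 700 + 150 = 850. Balances: investment=850, payroll=750, savings=800

Final balance of savings: 800

Answer: 800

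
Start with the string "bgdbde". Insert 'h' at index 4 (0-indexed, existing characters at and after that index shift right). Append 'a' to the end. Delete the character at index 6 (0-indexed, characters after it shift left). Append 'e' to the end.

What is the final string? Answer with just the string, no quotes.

Applying each edit step by step:
Start: "bgdbde"
Op 1 (insert 'h' at idx 4): "bgdbde" -> "bgdbhde"
Op 2 (append 'a'): "bgdbhde" -> "bgdbhdea"
Op 3 (delete idx 6 = 'e'): "bgdbhdea" -> "bgdbhda"
Op 4 (append 'e'): "bgdbhda" -> "bgdbhdae"

Answer: bgdbhdae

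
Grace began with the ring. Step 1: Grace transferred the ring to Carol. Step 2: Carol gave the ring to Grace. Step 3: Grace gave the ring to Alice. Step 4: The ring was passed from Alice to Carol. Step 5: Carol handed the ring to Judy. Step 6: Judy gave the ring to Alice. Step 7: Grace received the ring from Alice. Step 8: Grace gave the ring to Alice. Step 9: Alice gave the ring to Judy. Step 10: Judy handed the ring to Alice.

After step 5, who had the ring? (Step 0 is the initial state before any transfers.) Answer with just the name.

Tracking the ring holder through step 5:
After step 0 (start): Grace
After step 1: Carol
After step 2: Grace
After step 3: Alice
After step 4: Carol
After step 5: Judy

At step 5, the holder is Judy.

Answer: Judy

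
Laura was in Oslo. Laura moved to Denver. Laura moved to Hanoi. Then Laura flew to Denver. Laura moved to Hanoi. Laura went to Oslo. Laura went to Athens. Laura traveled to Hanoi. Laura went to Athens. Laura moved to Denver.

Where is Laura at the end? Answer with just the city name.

Tracking Laura's location:
Start: Laura is in Oslo.
After move 1: Oslo -> Denver. Laura is in Denver.
After move 2: Denver -> Hanoi. Laura is in Hanoi.
After move 3: Hanoi -> Denver. Laura is in Denver.
After move 4: Denver -> Hanoi. Laura is in Hanoi.
After move 5: Hanoi -> Oslo. Laura is in Oslo.
After move 6: Oslo -> Athens. Laura is in Athens.
After move 7: Athens -> Hanoi. Laura is in Hanoi.
After move 8: Hanoi -> Athens. Laura is in Athens.
After move 9: Athens -> Denver. Laura is in Denver.

Answer: Denver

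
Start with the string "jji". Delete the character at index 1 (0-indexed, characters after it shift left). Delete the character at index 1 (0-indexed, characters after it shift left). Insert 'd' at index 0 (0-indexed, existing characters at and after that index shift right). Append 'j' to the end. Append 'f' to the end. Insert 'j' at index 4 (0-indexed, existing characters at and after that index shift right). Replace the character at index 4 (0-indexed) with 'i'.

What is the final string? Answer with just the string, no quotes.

Answer: djjfi

Derivation:
Applying each edit step by step:
Start: "jji"
Op 1 (delete idx 1 = 'j'): "jji" -> "ji"
Op 2 (delete idx 1 = 'i'): "ji" -> "j"
Op 3 (insert 'd' at idx 0): "j" -> "dj"
Op 4 (append 'j'): "dj" -> "djj"
Op 5 (append 'f'): "djj" -> "djjf"
Op 6 (insert 'j' at idx 4): "djjf" -> "djjfj"
Op 7 (replace idx 4: 'j' -> 'i'): "djjfj" -> "djjfi"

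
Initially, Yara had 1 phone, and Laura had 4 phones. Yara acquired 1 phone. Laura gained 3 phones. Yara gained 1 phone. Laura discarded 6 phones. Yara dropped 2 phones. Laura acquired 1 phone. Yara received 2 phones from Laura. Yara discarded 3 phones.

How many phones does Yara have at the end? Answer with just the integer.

Answer: 0

Derivation:
Tracking counts step by step:
Start: Yara=1, Laura=4
Event 1 (Yara +1): Yara: 1 -> 2. State: Yara=2, Laura=4
Event 2 (Laura +3): Laura: 4 -> 7. State: Yara=2, Laura=7
Event 3 (Yara +1): Yara: 2 -> 3. State: Yara=3, Laura=7
Event 4 (Laura -6): Laura: 7 -> 1. State: Yara=3, Laura=1
Event 5 (Yara -2): Yara: 3 -> 1. State: Yara=1, Laura=1
Event 6 (Laura +1): Laura: 1 -> 2. State: Yara=1, Laura=2
Event 7 (Laura -> Yara, 2): Laura: 2 -> 0, Yara: 1 -> 3. State: Yara=3, Laura=0
Event 8 (Yara -3): Yara: 3 -> 0. State: Yara=0, Laura=0

Yara's final count: 0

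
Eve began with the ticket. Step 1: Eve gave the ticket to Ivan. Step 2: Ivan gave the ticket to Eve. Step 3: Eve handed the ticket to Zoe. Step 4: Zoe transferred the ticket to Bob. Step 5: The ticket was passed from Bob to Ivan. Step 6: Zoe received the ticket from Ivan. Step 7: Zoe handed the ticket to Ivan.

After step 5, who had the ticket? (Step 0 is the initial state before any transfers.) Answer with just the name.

Tracking the ticket holder through step 5:
After step 0 (start): Eve
After step 1: Ivan
After step 2: Eve
After step 3: Zoe
After step 4: Bob
After step 5: Ivan

At step 5, the holder is Ivan.

Answer: Ivan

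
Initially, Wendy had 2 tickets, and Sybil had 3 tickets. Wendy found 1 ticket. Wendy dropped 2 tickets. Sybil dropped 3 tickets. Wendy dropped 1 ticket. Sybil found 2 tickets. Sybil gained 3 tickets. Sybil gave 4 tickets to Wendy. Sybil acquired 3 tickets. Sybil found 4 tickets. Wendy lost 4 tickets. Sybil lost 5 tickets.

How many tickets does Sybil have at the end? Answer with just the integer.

Answer: 3

Derivation:
Tracking counts step by step:
Start: Wendy=2, Sybil=3
Event 1 (Wendy +1): Wendy: 2 -> 3. State: Wendy=3, Sybil=3
Event 2 (Wendy -2): Wendy: 3 -> 1. State: Wendy=1, Sybil=3
Event 3 (Sybil -3): Sybil: 3 -> 0. State: Wendy=1, Sybil=0
Event 4 (Wendy -1): Wendy: 1 -> 0. State: Wendy=0, Sybil=0
Event 5 (Sybil +2): Sybil: 0 -> 2. State: Wendy=0, Sybil=2
Event 6 (Sybil +3): Sybil: 2 -> 5. State: Wendy=0, Sybil=5
Event 7 (Sybil -> Wendy, 4): Sybil: 5 -> 1, Wendy: 0 -> 4. State: Wendy=4, Sybil=1
Event 8 (Sybil +3): Sybil: 1 -> 4. State: Wendy=4, Sybil=4
Event 9 (Sybil +4): Sybil: 4 -> 8. State: Wendy=4, Sybil=8
Event 10 (Wendy -4): Wendy: 4 -> 0. State: Wendy=0, Sybil=8
Event 11 (Sybil -5): Sybil: 8 -> 3. State: Wendy=0, Sybil=3

Sybil's final count: 3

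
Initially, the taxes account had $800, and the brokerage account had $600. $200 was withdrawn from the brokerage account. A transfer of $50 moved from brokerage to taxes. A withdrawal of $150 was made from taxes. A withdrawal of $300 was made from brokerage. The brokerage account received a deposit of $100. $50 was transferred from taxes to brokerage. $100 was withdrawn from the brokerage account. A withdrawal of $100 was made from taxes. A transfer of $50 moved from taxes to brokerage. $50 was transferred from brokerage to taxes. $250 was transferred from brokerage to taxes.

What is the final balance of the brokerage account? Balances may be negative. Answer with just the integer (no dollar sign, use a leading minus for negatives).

Tracking account balances step by step:
Start: taxes=800, brokerage=600
Event 1 (withdraw 200 from brokerage): brokerage: 600 - 200 = 400. Balances: taxes=800, brokerage=400
Event 2 (transfer 50 brokerage -> taxes): brokerage: 400 - 50 = 350, taxes: 800 + 50 = 850. Balances: taxes=850, brokerage=350
Event 3 (withdraw 150 from taxes): taxes: 850 - 150 = 700. Balances: taxes=700, brokerage=350
Event 4 (withdraw 300 from brokerage): brokerage: 350 - 300 = 50. Balances: taxes=700, brokerage=50
Event 5 (deposit 100 to brokerage): brokerage: 50 + 100 = 150. Balances: taxes=700, brokerage=150
Event 6 (transfer 50 taxes -> brokerage): taxes: 700 - 50 = 650, brokerage: 150 + 50 = 200. Balances: taxes=650, brokerage=200
Event 7 (withdraw 100 from brokerage): brokerage: 200 - 100 = 100. Balances: taxes=650, brokerage=100
Event 8 (withdraw 100 from taxes): taxes: 650 - 100 = 550. Balances: taxes=550, brokerage=100
Event 9 (transfer 50 taxes -> brokerage): taxes: 550 - 50 = 500, brokerage: 100 + 50 = 150. Balances: taxes=500, brokerage=150
Event 10 (transfer 50 brokerage -> taxes): brokerage: 150 - 50 = 100, taxes: 500 + 50 = 550. Balances: taxes=550, brokerage=100
Event 11 (transfer 250 brokerage -> taxes): brokerage: 100 - 250 = -150, taxes: 550 + 250 = 800. Balances: taxes=800, brokerage=-150

Final balance of brokerage: -150

Answer: -150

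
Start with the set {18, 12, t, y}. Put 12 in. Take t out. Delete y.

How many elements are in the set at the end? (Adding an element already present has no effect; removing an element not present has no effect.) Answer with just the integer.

Tracking the set through each operation:
Start: {12, 18, t, y}
Event 1 (add 12): already present, no change. Set: {12, 18, t, y}
Event 2 (remove t): removed. Set: {12, 18, y}
Event 3 (remove y): removed. Set: {12, 18}

Final set: {12, 18} (size 2)

Answer: 2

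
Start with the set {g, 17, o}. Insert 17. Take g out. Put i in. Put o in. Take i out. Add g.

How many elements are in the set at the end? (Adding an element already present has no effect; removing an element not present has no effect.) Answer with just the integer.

Tracking the set through each operation:
Start: {17, g, o}
Event 1 (add 17): already present, no change. Set: {17, g, o}
Event 2 (remove g): removed. Set: {17, o}
Event 3 (add i): added. Set: {17, i, o}
Event 4 (add o): already present, no change. Set: {17, i, o}
Event 5 (remove i): removed. Set: {17, o}
Event 6 (add g): added. Set: {17, g, o}

Final set: {17, g, o} (size 3)

Answer: 3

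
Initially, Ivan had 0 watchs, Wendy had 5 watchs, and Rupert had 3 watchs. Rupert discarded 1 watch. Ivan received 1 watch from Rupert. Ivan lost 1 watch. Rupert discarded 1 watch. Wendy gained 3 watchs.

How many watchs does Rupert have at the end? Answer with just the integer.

Tracking counts step by step:
Start: Ivan=0, Wendy=5, Rupert=3
Event 1 (Rupert -1): Rupert: 3 -> 2. State: Ivan=0, Wendy=5, Rupert=2
Event 2 (Rupert -> Ivan, 1): Rupert: 2 -> 1, Ivan: 0 -> 1. State: Ivan=1, Wendy=5, Rupert=1
Event 3 (Ivan -1): Ivan: 1 -> 0. State: Ivan=0, Wendy=5, Rupert=1
Event 4 (Rupert -1): Rupert: 1 -> 0. State: Ivan=0, Wendy=5, Rupert=0
Event 5 (Wendy +3): Wendy: 5 -> 8. State: Ivan=0, Wendy=8, Rupert=0

Rupert's final count: 0

Answer: 0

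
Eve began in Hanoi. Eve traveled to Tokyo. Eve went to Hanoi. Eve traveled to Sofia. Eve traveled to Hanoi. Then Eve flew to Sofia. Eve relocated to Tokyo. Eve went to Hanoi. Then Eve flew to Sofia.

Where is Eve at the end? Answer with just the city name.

Tracking Eve's location:
Start: Eve is in Hanoi.
After move 1: Hanoi -> Tokyo. Eve is in Tokyo.
After move 2: Tokyo -> Hanoi. Eve is in Hanoi.
After move 3: Hanoi -> Sofia. Eve is in Sofia.
After move 4: Sofia -> Hanoi. Eve is in Hanoi.
After move 5: Hanoi -> Sofia. Eve is in Sofia.
After move 6: Sofia -> Tokyo. Eve is in Tokyo.
After move 7: Tokyo -> Hanoi. Eve is in Hanoi.
After move 8: Hanoi -> Sofia. Eve is in Sofia.

Answer: Sofia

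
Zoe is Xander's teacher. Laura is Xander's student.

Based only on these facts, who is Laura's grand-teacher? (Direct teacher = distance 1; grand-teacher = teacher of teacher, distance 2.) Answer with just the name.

Reconstructing the teacher chain from the given facts:
  Zoe -> Xander -> Laura
(each arrow means 'teacher of the next')
Positions in the chain (0 = top):
  position of Zoe: 0
  position of Xander: 1
  position of Laura: 2

Laura is at position 2; the grand-teacher is 2 steps up the chain, i.e. position 0: Zoe.

Answer: Zoe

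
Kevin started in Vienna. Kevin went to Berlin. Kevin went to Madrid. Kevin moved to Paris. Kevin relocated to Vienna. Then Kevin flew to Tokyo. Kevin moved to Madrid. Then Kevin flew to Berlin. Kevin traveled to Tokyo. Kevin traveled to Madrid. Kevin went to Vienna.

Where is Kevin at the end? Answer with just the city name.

Tracking Kevin's location:
Start: Kevin is in Vienna.
After move 1: Vienna -> Berlin. Kevin is in Berlin.
After move 2: Berlin -> Madrid. Kevin is in Madrid.
After move 3: Madrid -> Paris. Kevin is in Paris.
After move 4: Paris -> Vienna. Kevin is in Vienna.
After move 5: Vienna -> Tokyo. Kevin is in Tokyo.
After move 6: Tokyo -> Madrid. Kevin is in Madrid.
After move 7: Madrid -> Berlin. Kevin is in Berlin.
After move 8: Berlin -> Tokyo. Kevin is in Tokyo.
After move 9: Tokyo -> Madrid. Kevin is in Madrid.
After move 10: Madrid -> Vienna. Kevin is in Vienna.

Answer: Vienna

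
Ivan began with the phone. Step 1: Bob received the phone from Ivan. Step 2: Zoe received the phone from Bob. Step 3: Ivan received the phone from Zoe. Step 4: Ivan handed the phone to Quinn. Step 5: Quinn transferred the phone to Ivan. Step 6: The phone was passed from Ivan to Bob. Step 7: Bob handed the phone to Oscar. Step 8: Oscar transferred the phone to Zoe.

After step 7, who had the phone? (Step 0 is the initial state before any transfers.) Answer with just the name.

Answer: Oscar

Derivation:
Tracking the phone holder through step 7:
After step 0 (start): Ivan
After step 1: Bob
After step 2: Zoe
After step 3: Ivan
After step 4: Quinn
After step 5: Ivan
After step 6: Bob
After step 7: Oscar

At step 7, the holder is Oscar.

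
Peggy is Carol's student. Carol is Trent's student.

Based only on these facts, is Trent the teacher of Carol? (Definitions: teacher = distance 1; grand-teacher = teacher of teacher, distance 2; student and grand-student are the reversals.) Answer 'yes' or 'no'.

Reconstructing the teacher chain from the given facts:
  Trent -> Carol -> Peggy
(each arrow means 'teacher of the next')
Positions in the chain (0 = top):
  position of Trent: 0
  position of Carol: 1
  position of Peggy: 2

Trent is at position 0, Carol is at position 1; signed distance (j - i) = 1.
'teacher' requires j - i = 1. Actual distance is 1, so the relation HOLDS.

Answer: yes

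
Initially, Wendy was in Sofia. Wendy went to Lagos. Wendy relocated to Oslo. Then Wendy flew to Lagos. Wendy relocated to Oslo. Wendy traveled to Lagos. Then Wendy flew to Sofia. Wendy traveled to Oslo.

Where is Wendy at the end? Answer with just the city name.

Tracking Wendy's location:
Start: Wendy is in Sofia.
After move 1: Sofia -> Lagos. Wendy is in Lagos.
After move 2: Lagos -> Oslo. Wendy is in Oslo.
After move 3: Oslo -> Lagos. Wendy is in Lagos.
After move 4: Lagos -> Oslo. Wendy is in Oslo.
After move 5: Oslo -> Lagos. Wendy is in Lagos.
After move 6: Lagos -> Sofia. Wendy is in Sofia.
After move 7: Sofia -> Oslo. Wendy is in Oslo.

Answer: Oslo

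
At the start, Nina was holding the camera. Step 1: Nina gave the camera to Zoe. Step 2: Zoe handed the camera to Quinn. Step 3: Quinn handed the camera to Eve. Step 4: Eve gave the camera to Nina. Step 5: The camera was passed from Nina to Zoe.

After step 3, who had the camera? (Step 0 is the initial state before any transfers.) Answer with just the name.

Answer: Eve

Derivation:
Tracking the camera holder through step 3:
After step 0 (start): Nina
After step 1: Zoe
After step 2: Quinn
After step 3: Eve

At step 3, the holder is Eve.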